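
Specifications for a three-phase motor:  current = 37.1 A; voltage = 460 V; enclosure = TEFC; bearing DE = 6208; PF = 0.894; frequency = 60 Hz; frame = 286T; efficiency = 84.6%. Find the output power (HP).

30 HP

P_in = √3·V·I·cosφ = 1.732 × 460 × 37.1 × 0.894 = 26425 W
P_out = η·P_in = 0.846 × 26425 = 22356 W
= 22356/746 = 30 HP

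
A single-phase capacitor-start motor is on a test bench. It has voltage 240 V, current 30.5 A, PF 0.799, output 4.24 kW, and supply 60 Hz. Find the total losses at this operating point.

P_in = V·I·cosφ = 240×30.5×0.799 = 5849 W
P_out = 4240 W
Losses = P_in − P_out = 5849 − 4240 = 1609 W

1610 W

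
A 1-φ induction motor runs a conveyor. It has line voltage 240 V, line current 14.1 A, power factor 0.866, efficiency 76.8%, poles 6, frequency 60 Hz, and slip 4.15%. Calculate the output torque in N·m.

18.7 N·m

P_in = V·I·cosφ = 240 × 14.1 × 0.866 = 2931 W
P_out = η·P_in = 0.768 × 2931 = 2251 W
n_s = 120×60/6 = 1200 rpm; n = 1200×(1−0.0415) = 1150 rpm
ω = 2π×1150/60 = 120.4 rad/s
τ = P_out/ω = 2251/120.4 = 18.7 N·m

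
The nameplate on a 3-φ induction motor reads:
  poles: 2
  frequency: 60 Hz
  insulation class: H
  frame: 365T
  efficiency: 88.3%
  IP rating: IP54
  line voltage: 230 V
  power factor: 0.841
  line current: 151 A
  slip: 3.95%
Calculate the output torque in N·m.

P_in = √3·V·I·cosφ = 1.732 × 230 × 151 × 0.841 = 50588 W
P_out = η·P_in = 0.883 × 50588 = 44669 W
n_s = 120×60/2 = 3600 rpm; n = 3600×(1−0.0395) = 3458 rpm
ω = 2π×3458/60 = 362.1 rad/s
τ = P_out/ω = 44669/362.1 = 123 N·m

123 N·m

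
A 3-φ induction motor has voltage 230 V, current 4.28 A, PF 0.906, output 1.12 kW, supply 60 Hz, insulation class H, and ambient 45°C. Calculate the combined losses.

P_in = √3·V·I·cosφ = 1.732×230×4.28×0.906 = 1545 W
P_out = 1120 W
Losses = P_in − P_out = 1545 − 1120 = 425 W

425 W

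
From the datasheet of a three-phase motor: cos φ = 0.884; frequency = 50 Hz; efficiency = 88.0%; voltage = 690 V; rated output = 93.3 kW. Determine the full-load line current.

100 A

P_out = 93.3 kW = 93300 W
P_in = P_out / η = 93300 / 0.880 = 106023 W
I_L = P_in / (√3·V_L·cosφ) = 106023 / (1.732 × 690 × 0.884) = 100 A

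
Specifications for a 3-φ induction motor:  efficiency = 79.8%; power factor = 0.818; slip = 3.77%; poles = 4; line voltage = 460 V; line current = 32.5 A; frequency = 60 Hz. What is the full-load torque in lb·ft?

P_in = √3·V·I·cosφ = 1.732 × 460 × 32.5 × 0.818 = 21181 W
P_out = η·P_in = 0.798 × 21181 = 16902 W
n_s = 120×60/4 = 1800 rpm; n = 1800×(1−0.0377) = 1732 rpm
ω = 2π×1732/60 = 181.4 rad/s
τ = P_out/ω = 16902/181.4 = 93.18 N·m
In lb·ft: 93.18/1.356 = 68.7 lb·ft

68.7 lb·ft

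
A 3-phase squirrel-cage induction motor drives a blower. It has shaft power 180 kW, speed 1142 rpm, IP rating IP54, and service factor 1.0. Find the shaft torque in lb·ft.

ω = 2π × 1142/60 = 119.6 rad/s
τ = P/ω = 180000/119.6 = 1505 N·m
In lb·ft: 1505/1.356 = 1110 lb·ft

1110 lb·ft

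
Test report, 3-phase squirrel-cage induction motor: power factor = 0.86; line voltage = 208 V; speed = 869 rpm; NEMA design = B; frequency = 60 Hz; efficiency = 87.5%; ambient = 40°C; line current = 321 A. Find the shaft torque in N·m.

956 N·m

P_in = √3·V·I·cosφ = 1.732 × 208 × 321 × 0.86 = 99452 W
P_out = η·P_in = 0.875 × 99452 = 87021 W
n = 869 rpm
ω = 2π×869/60 = 91 rad/s
τ = P_out/ω = 87021/91 = 956 N·m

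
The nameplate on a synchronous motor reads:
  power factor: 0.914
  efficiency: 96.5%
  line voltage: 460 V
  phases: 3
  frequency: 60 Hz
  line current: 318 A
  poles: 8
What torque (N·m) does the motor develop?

2370 N·m

P_in = √3·V·I·cosφ = 1.732 × 460 × 318 × 0.914 = 231568 W
P_out = η·P_in = 0.965 × 231568 = 223463 W
n = n_s = 120×60/8 = 900 rpm (synchronous)
ω = 2π×900/60 = 94.25 rad/s
τ = P_out/ω = 223463/94.25 = 2370 N·m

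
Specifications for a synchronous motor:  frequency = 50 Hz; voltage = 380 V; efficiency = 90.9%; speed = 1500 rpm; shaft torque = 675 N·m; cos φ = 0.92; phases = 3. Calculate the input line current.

ω = 2π×1500/60 = 157.1 rad/s; P_out = τω = 675 × 157.1 = 106043 W
P_in = P_out / η = 106043 / 0.909 = 116659 W
I_L = P_in / (√3·V_L·cosφ) = 116659 / (1.732 × 380 × 0.92) = 193 A

193 A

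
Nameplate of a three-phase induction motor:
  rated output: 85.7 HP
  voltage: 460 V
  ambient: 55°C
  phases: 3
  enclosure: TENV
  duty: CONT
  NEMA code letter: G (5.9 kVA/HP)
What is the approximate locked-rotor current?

635 A

S_LR = 5.9 × 85.7 = 505.63 kVA
I_LR = S_LR/(√3·V_L) = 505630/(1.732×460) = 635 A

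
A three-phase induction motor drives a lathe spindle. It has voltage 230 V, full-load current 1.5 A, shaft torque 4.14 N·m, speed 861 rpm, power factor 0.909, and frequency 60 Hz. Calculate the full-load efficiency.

ω = 2π × 861/60 = 90.16 rad/s; P_out = τω = 4.14 × 90.16 = 373 W
P_in = √3·V_L·I_L·cosφ = 1.732 × 230 × 1.5 × 0.909 = 543 W
η = P_out / P_in = 373 / 543 = 0.687 = 68.7%

68.7 %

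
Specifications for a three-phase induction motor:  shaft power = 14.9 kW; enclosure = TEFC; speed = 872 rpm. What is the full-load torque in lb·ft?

120 lb·ft

ω = 2π × 872/60 = 91.32 rad/s
τ = P/ω = 14900/91.32 = 163.2 N·m
In lb·ft: 163.2/1.356 = 120 lb·ft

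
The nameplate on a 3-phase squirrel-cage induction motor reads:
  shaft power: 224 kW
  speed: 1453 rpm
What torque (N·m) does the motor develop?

ω = 2π × 1453/60 = 152.2 rad/s
τ = P/ω = 224000/152.2 = 1470 N·m

1470 N·m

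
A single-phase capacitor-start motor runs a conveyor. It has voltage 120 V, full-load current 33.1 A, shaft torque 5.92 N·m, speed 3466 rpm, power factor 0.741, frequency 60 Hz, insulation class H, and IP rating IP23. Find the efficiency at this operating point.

ω = 2π × 3466/60 = 363 rad/s; P_out = τω = 5.92 × 363 = 2149 W
P_in = V·I·cosφ = 120 × 33.1 × 0.741 = 2943 W
η = P_out / P_in = 2149 / 2943 = 0.730 = 73.0%

73.0 %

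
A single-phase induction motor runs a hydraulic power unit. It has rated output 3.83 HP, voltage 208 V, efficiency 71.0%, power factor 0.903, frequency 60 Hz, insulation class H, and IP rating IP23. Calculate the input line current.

P_out = 3.83 × 746 = 2857 W
P_in = P_out / η = 2857 / 0.710 = 4024 W
I = P_in / (V·cosφ) = 4024 / (208 × 0.903) = 21.4 A

21.4 A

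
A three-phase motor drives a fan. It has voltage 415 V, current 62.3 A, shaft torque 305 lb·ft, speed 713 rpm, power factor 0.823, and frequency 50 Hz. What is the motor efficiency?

τ = 305 lb·ft × 1.356 = 413.6 N·m
ω = 2π × 713/60 = 74.67 rad/s; P_out = τω = 413.6 × 74.67 = 30884 W
P_in = √3·V_L·I_L·cosφ = 1.732 × 415 × 62.3 × 0.823 = 36854 W
η = P_out / P_in = 30884 / 36854 = 0.838 = 83.8%

83.8 %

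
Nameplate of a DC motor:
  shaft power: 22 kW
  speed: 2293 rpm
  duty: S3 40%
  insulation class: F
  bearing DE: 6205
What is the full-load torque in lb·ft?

67.6 lb·ft

ω = 2π × 2293/60 = 240.1 rad/s
τ = P/ω = 22000/240.1 = 91.63 N·m
In lb·ft: 91.63/1.356 = 67.6 lb·ft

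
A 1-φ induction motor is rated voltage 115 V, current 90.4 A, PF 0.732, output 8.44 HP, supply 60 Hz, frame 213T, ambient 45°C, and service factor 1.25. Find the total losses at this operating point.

P_in = V·I·cosφ = 115×90.4×0.732 = 7610 W
P_out = 8.44×746 = 6296 W
Losses = P_in − P_out = 7610 − 6296 = 1314 W

1310 W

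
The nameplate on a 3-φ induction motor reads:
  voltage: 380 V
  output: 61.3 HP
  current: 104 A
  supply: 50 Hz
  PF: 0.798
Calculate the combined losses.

8890 W

P_in = √3·V·I·cosφ = 1.732×380×104×0.798 = 54622 W
P_out = 61.3×746 = 45730 W
Losses = P_in − P_out = 54622 − 45730 = 8892 W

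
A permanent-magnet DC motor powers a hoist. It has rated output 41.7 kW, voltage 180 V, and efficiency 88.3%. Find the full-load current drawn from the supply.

262 A

P_out = 41.7 kW = 41700 W
P_in = P_out / η = 41700 / 0.883 = 47225 W
I = P_in / V = 47225 / 180 = 262 A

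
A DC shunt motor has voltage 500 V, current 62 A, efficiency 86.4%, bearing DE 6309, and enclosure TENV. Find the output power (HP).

35.9 HP

P_in = V·I = 500 × 62 = 31000 W
P_out = η·P_in = 0.864 × 31000 = 26784 W
= 26784/746 = 35.9 HP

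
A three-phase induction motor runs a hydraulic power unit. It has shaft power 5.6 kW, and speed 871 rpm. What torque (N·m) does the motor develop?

ω = 2π × 871/60 = 91.21 rad/s
τ = P/ω = 5600/91.21 = 61.4 N·m

61.4 N·m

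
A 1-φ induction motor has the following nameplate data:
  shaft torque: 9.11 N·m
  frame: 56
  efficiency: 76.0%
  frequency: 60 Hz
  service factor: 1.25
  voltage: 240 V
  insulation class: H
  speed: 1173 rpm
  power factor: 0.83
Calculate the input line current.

ω = 2π×1173/60 = 122.8 rad/s; P_out = τω = 9.11 × 122.8 = 1119 W
P_in = P_out / η = 1119 / 0.760 = 1472 W
I = P_in / (V·cosφ) = 1472 / (240 × 0.83) = 7.39 A

7.39 A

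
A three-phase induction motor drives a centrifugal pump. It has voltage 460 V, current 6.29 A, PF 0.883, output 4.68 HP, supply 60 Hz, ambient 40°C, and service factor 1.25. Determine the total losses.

934 W

P_in = √3·V·I·cosφ = 1.732×460×6.29×0.883 = 4425 W
P_out = 4.68×746 = 3491 W
Losses = P_in − P_out = 4425 − 3491 = 934 W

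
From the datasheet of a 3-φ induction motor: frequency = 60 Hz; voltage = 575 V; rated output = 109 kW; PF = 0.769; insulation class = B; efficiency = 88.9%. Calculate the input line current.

P_out = 109 kW = 109000 W
P_in = P_out / η = 109000 / 0.889 = 122610 W
I_L = P_in / (√3·V_L·cosφ) = 122610 / (1.732 × 575 × 0.769) = 160 A

160 A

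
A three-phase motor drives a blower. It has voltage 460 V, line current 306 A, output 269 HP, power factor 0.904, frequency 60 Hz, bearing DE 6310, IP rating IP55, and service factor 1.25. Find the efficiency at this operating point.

91.1 %

P_out = 269 × 746 = 200674 W
P_in = √3·V_L·I_L·cosφ = 1.732 × 460 × 306 × 0.904 = 220392 W
η = P_out / P_in = 200674 / 220392 = 0.911 = 91.1%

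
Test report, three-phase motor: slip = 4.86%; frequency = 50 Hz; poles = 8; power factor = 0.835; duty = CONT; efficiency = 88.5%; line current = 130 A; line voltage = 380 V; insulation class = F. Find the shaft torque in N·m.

846 N·m

P_in = √3·V·I·cosφ = 1.732 × 380 × 130 × 0.835 = 71443 W
P_out = η·P_in = 0.885 × 71443 = 63227 W
n_s = 120×50/8 = 750 rpm; n = 750×(1−0.0486) = 714 rpm
ω = 2π×714/60 = 74.77 rad/s
τ = P_out/ω = 63227/74.77 = 846 N·m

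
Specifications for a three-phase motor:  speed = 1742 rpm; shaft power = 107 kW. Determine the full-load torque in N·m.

587 N·m

ω = 2π × 1742/60 = 182.4 rad/s
τ = P/ω = 107000/182.4 = 587 N·m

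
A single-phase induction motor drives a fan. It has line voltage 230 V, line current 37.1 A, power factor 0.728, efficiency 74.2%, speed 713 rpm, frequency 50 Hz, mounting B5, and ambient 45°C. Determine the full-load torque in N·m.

P_in = V·I·cosφ = 230 × 37.1 × 0.728 = 6212 W
P_out = η·P_in = 0.742 × 6212 = 4609 W
n = 713 rpm
ω = 2π×713/60 = 74.67 rad/s
τ = P_out/ω = 4609/74.67 = 61.7 N·m

61.7 N·m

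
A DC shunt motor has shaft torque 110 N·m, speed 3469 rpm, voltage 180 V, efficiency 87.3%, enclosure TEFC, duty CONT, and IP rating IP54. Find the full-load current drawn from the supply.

254 A

ω = 2π×3469/60 = 363.3 rad/s; P_out = τω = 110 × 363.3 = 39963 W
P_in = P_out / η = 39963 / 0.873 = 45777 W
I = P_in / V = 45777 / 180 = 254 A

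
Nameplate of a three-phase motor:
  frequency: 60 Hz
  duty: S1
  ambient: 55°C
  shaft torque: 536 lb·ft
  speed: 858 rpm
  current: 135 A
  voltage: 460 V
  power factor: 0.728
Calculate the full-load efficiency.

83.4 %

τ = 536 lb·ft × 1.356 = 726.8 N·m
ω = 2π × 858/60 = 89.85 rad/s; P_out = τω = 726.8 × 89.85 = 65303 W
P_in = √3·V_L·I_L·cosφ = 1.732 × 460 × 135 × 0.728 = 78302 W
η = P_out / P_in = 65303 / 78302 = 0.834 = 83.4%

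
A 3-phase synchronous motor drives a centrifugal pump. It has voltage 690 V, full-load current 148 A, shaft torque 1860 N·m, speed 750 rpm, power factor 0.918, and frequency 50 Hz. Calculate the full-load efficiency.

ω = 2π × 750/60 = 78.54 rad/s; P_out = τω = 1860 × 78.54 = 146084 W
P_in = √3·V_L·I_L·cosφ = 1.732 × 690 × 148 × 0.918 = 162368 W
η = P_out / P_in = 146084 / 162368 = 0.900 = 90.0%

90.0 %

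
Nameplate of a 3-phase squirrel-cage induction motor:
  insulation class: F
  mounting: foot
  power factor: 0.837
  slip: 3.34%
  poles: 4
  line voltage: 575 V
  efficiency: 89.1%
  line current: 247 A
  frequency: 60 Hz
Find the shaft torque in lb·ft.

743 lb·ft

P_in = √3·V·I·cosφ = 1.732 × 575 × 247 × 0.837 = 205891 W
P_out = η·P_in = 0.891 × 205891 = 183449 W
n_s = 120×60/4 = 1800 rpm; n = 1800×(1−0.0334) = 1740 rpm
ω = 2π×1740/60 = 182.2 rad/s
τ = P_out/ω = 183449/182.2 = 1007 N·m
In lb·ft: 1007/1.356 = 743 lb·ft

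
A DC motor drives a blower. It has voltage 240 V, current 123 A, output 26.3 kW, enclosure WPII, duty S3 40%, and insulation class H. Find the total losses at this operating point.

P_in = V·I = 240×123 = 29520 W
P_out = 26300 W
Losses = P_in − P_out = 29520 − 26300 = 3220 W

3.22 kW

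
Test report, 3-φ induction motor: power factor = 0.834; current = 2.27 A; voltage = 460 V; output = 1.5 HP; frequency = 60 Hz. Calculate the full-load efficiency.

74.2 %

P_out = 1.5 × 746 = 1119 W
P_in = √3·V_L·I_L·cosφ = 1.732 × 460 × 2.27 × 0.834 = 1508 W
η = P_out / P_in = 1119 / 1508 = 0.742 = 74.2%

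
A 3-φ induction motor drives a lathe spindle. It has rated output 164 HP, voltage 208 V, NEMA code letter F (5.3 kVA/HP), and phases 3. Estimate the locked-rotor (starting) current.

2410 A

S_LR = 5.3 × 164 = 869.2 kVA
I_LR = S_LR/(√3·V_L) = 869200/(1.732×208) = 2410 A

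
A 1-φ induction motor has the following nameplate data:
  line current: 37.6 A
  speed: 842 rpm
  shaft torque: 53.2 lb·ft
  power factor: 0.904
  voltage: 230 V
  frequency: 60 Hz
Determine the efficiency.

τ = 53.2 lb·ft × 1.356 = 72.14 N·m
ω = 2π × 842/60 = 88.17 rad/s; P_out = τω = 72.14 × 88.17 = 6361 W
P_in = V·I·cosφ = 230 × 37.6 × 0.904 = 7818 W
η = P_out / P_in = 6361 / 7818 = 0.814 = 81.4%

81.4 %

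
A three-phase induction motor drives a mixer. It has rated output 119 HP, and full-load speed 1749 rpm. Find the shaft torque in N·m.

P_out = 119 × 746 = 88774 W
ω = 2π × 1749/60 = 183.2 rad/s
τ = P_out/ω = 88774/183.2 = 485 N·m

485 N·m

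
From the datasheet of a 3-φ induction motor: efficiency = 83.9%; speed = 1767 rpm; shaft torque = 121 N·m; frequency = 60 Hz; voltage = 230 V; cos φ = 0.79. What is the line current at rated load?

84.8 A

ω = 2π×1767/60 = 185 rad/s; P_out = τω = 121 × 185 = 22385 W
P_in = P_out / η = 22385 / 0.839 = 26681 W
I_L = P_in / (√3·V_L·cosφ) = 26681 / (1.732 × 230 × 0.79) = 84.8 A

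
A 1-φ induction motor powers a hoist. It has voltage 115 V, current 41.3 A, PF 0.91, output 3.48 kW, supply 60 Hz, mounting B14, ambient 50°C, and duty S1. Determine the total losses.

842 W

P_in = V·I·cosφ = 115×41.3×0.91 = 4322 W
P_out = 3480 W
Losses = P_in − P_out = 4322 − 3480 = 842 W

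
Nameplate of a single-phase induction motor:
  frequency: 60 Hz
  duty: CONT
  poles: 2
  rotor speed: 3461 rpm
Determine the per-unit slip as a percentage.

n_s = 120f/p = 120×60/2 = 3600 rpm
s = (n_s − n)/n_s = (3600 − 3461)/3600 = 0.0386

3.9 %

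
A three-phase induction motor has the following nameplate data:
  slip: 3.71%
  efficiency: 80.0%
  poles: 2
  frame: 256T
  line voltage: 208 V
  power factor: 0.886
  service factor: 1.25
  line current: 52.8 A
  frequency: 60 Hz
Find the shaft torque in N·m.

37.1 N·m

P_in = √3·V·I·cosφ = 1.732 × 208 × 52.8 × 0.886 = 16853 W
P_out = η·P_in = 0.8 × 16853 = 13482 W
n_s = 120×60/2 = 3600 rpm; n = 3600×(1−0.0371) = 3466 rpm
ω = 2π×3466/60 = 363 rad/s
τ = P_out/ω = 13482/363 = 37.1 N·m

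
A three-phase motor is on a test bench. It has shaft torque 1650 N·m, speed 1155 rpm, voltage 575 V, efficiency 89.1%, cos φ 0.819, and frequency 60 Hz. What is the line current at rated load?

275 A

ω = 2π×1155/60 = 121 rad/s; P_out = τω = 1650 × 121 = 199650 W
P_in = P_out / η = 199650 / 0.891 = 224074 W
I_L = P_in / (√3·V_L·cosφ) = 224074 / (1.732 × 575 × 0.819) = 275 A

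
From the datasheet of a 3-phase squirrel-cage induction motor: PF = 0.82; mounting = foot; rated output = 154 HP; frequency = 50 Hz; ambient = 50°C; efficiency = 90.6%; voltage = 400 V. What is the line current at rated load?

223 A

P_out = 154 × 746 = 114884 W
P_in = P_out / η = 114884 / 0.906 = 126804 W
I_L = P_in / (√3·V_L·cosφ) = 126804 / (1.732 × 400 × 0.82) = 223 A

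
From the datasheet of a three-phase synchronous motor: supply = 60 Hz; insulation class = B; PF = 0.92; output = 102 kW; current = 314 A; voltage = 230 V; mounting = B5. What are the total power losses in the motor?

P_in = √3·V·I·cosφ = 1.732×230×314×0.92 = 115078 W
P_out = 102000 W
Losses = P_in − P_out = 115078 − 102000 = 13078 W

13100 W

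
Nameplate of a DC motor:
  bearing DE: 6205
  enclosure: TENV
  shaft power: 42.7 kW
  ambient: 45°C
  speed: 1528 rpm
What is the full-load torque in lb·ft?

ω = 2π × 1528/60 = 160 rad/s
τ = P/ω = 42700/160 = 266.9 N·m
In lb·ft: 266.9/1.356 = 197 lb·ft

197 lb·ft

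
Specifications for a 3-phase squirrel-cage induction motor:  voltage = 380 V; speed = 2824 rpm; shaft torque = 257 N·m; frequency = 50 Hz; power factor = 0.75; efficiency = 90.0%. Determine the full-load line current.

171 A

ω = 2π×2824/60 = 295.7 rad/s; P_out = τω = 257 × 295.7 = 75995 W
P_in = P_out / η = 75995 / 0.900 = 84439 W
I_L = P_in / (√3·V_L·cosφ) = 84439 / (1.732 × 380 × 0.75) = 171 A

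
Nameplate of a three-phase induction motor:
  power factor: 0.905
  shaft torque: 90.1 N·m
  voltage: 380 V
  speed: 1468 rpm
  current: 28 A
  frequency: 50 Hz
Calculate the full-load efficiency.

ω = 2π × 1468/60 = 153.7 rad/s; P_out = τω = 90.1 × 153.7 = 13848 W
P_in = √3·V_L·I_L·cosφ = 1.732 × 380 × 28 × 0.905 = 16678 W
η = P_out / P_in = 13848 / 16678 = 0.830 = 83.0%

83.0 %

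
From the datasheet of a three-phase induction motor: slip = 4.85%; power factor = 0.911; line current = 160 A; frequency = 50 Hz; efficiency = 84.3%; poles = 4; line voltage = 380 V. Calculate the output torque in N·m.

541 N·m

P_in = √3·V·I·cosφ = 1.732 × 380 × 160 × 0.911 = 95933 W
P_out = η·P_in = 0.843 × 95933 = 80872 W
n_s = 120×50/4 = 1500 rpm; n = 1500×(1−0.0485) = 1427 rpm
ω = 2π×1427/60 = 149.4 rad/s
τ = P_out/ω = 80872/149.4 = 541 N·m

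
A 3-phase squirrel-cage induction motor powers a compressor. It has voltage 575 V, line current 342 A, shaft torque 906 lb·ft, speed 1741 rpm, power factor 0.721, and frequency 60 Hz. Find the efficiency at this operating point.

91.2 %

τ = 906 lb·ft × 1.356 = 1229 N·m
ω = 2π × 1741/60 = 182.3 rad/s; P_out = τω = 1229 × 182.3 = 224047 W
P_in = √3·V_L·I_L·cosφ = 1.732 × 575 × 342 × 0.721 = 245571 W
η = P_out / P_in = 224047 / 245571 = 0.912 = 91.2%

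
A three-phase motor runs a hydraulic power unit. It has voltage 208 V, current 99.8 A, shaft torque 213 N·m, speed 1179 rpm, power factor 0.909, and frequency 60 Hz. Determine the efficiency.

ω = 2π × 1179/60 = 123.5 rad/s; P_out = τω = 213 × 123.5 = 26306 W
P_in = √3·V_L·I_L·cosφ = 1.732 × 208 × 99.8 × 0.909 = 32682 W
η = P_out / P_in = 26306 / 32682 = 0.805 = 80.5%

80.5 %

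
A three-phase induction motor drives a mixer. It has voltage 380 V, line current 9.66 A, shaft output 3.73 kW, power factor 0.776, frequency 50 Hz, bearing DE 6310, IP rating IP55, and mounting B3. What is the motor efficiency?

P_out = 3.73 kW = 3730 W
P_in = √3·V_L·I_L·cosφ = 1.732 × 380 × 9.66 × 0.776 = 4934 W
η = P_out / P_in = 3730 / 4934 = 0.756 = 75.6%

75.6 %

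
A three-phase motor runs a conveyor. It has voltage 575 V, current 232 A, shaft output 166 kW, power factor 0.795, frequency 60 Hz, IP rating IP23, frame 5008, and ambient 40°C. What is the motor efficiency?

90.4 %

P_out = 166 kW = 166000 W
P_in = √3·V_L·I_L·cosφ = 1.732 × 575 × 232 × 0.795 = 183684 W
η = P_out / P_in = 166000 / 183684 = 0.904 = 90.4%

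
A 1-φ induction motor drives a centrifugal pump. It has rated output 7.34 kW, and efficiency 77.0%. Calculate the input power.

P_out = 7340 W
P_in = P_out/η = 7340/0.77 = 9532 W = 9.53 kW

9.53 kW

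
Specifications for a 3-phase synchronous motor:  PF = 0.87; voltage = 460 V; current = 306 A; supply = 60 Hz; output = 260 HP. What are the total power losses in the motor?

P_in = √3·V·I·cosφ = 1.732×460×306×0.87 = 212103 W
P_out = 260×746 = 193960 W
Losses = P_in − P_out = 212103 − 193960 = 18143 W

18100 W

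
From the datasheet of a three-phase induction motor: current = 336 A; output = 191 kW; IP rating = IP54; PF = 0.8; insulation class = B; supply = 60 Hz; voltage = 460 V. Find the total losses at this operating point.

23.2 kW

P_in = √3·V·I·cosφ = 1.732×460×336×0.8 = 214158 W
P_out = 191000 W
Losses = P_in − P_out = 214158 − 191000 = 23158 W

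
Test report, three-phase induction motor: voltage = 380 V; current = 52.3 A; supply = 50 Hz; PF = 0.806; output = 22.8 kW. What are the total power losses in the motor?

P_in = √3·V·I·cosφ = 1.732×380×52.3×0.806 = 27744 W
P_out = 22800 W
Losses = P_in − P_out = 27744 − 22800 = 4944 W

4940 W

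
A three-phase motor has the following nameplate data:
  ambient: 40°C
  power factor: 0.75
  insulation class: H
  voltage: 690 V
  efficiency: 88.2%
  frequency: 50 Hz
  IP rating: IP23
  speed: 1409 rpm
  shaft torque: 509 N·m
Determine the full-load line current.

95 A

ω = 2π×1409/60 = 147.6 rad/s; P_out = τω = 509 × 147.6 = 75128 W
P_in = P_out / η = 75128 / 0.882 = 85179 W
I_L = P_in / (√3·V_L·cosφ) = 85179 / (1.732 × 690 × 0.75) = 95 A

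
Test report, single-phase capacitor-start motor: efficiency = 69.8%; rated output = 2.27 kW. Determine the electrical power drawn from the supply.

3.25 kW

P_out = 2270 W
P_in = P_out/η = 2270/0.698 = 3252 W = 3.25 kW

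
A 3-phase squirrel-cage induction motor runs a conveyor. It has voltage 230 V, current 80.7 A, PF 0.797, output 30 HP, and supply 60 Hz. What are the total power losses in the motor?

P_in = √3·V·I·cosφ = 1.732×230×80.7×0.797 = 25622 W
P_out = 30×746 = 22380 W
Losses = P_in − P_out = 25622 − 22380 = 3242 W

3.24 kW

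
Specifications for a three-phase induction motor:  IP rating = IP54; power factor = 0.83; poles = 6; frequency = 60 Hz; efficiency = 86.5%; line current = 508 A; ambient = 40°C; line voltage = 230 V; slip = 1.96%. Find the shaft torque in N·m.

P_in = √3·V·I·cosφ = 1.732 × 230 × 508 × 0.83 = 167965 W
P_out = η·P_in = 0.865 × 167965 = 145290 W
n_s = 120×60/6 = 1200 rpm; n = 1200×(1−0.0196) = 1176 rpm
ω = 2π×1176/60 = 123.2 rad/s
τ = P_out/ω = 145290/123.2 = 1180 N·m

1180 N·m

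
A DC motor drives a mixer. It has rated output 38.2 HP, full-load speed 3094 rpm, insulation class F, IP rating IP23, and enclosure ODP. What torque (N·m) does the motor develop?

P_out = 38.2 × 746 = 28497 W
ω = 2π × 3094/60 = 324 rad/s
τ = P_out/ω = 28497/324 = 88 N·m

88 N·m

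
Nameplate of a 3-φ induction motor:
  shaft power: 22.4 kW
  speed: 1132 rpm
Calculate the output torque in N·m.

189 N·m

ω = 2π × 1132/60 = 118.5 rad/s
τ = P/ω = 22400/118.5 = 189 N·m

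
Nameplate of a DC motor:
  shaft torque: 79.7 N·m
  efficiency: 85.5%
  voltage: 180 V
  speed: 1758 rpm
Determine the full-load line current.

95.3 A

ω = 2π×1758/60 = 184.1 rad/s; P_out = τω = 79.7 × 184.1 = 14673 W
P_in = P_out / η = 14673 / 0.855 = 17161 W
I = P_in / V = 17161 / 180 = 95.3 A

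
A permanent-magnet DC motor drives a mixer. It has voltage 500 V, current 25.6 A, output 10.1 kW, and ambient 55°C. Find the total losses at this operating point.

P_in = V·I = 500×25.6 = 12800 W
P_out = 10100 W
Losses = P_in − P_out = 12800 − 10100 = 2700 W

2700 W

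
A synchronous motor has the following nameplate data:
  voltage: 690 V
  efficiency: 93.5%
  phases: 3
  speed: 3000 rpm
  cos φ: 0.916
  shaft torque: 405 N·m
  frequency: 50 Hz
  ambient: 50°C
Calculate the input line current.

124 A

ω = 2π×3000/60 = 314.2 rad/s; P_out = τω = 405 × 314.2 = 127251 W
P_in = P_out / η = 127251 / 0.935 = 136097 W
I_L = P_in / (√3·V_L·cosφ) = 136097 / (1.732 × 690 × 0.916) = 124 A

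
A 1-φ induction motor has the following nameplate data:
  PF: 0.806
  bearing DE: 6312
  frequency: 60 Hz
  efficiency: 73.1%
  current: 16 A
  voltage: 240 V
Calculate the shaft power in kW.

2.26 kW

P_in = V·I·cosφ = 240 × 16 × 0.806 = 3095 W
P_out = η·P_in = 0.731 × 3095 = 2262 W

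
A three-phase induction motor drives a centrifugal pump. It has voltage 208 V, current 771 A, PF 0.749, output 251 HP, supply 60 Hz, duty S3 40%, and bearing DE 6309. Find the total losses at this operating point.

P_in = √3·V·I·cosφ = 1.732×208×771×0.749 = 208040 W
P_out = 251×746 = 187246 W
Losses = P_in − P_out = 208040 − 187246 = 20794 W

20.8 kW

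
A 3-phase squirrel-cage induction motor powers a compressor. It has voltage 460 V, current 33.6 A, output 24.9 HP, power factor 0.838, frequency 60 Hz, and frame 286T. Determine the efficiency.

82.8 %

P_out = 24.9 × 746 = 18575 W
P_in = √3·V_L·I_L·cosφ = 1.732 × 460 × 33.6 × 0.838 = 22433 W
η = P_out / P_in = 18575 / 22433 = 0.828 = 82.8%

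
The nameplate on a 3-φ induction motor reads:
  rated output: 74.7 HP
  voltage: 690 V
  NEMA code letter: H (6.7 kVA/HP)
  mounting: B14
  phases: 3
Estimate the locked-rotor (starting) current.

419 A

S_LR = 6.7 × 74.7 = 500.49 kVA
I_LR = S_LR/(√3·V_L) = 500490/(1.732×690) = 419 A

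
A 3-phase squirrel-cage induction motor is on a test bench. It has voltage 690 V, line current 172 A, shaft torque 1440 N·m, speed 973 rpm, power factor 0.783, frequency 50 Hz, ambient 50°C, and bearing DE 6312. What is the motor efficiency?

91.2 %

ω = 2π × 973/60 = 101.9 rad/s; P_out = τω = 1440 × 101.9 = 146736 W
P_in = √3·V_L·I_L·cosφ = 1.732 × 690 × 172 × 0.783 = 160949 W
η = P_out / P_in = 146736 / 160949 = 0.912 = 91.2%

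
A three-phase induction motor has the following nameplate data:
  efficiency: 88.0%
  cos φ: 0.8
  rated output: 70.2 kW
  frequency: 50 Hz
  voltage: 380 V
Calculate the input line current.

152 A

P_out = 70.2 kW = 70200 W
P_in = P_out / η = 70200 / 0.880 = 79773 W
I_L = P_in / (√3·V_L·cosφ) = 79773 / (1.732 × 380 × 0.8) = 152 A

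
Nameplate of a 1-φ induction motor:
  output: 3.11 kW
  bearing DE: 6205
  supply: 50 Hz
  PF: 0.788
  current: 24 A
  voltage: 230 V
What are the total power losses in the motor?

1.24 kW

P_in = V·I·cosφ = 230×24×0.788 = 4350 W
P_out = 3110 W
Losses = P_in − P_out = 4350 − 3110 = 1240 W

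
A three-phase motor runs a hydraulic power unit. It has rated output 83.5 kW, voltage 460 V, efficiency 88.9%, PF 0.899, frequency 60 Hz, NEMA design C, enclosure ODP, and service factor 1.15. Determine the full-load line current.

131 A

P_out = 83.5 kW = 83500 W
P_in = P_out / η = 83500 / 0.889 = 93926 W
I_L = P_in / (√3·V_L·cosφ) = 93926 / (1.732 × 460 × 0.899) = 131 A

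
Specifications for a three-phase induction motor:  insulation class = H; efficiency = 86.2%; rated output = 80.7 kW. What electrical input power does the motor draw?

93.6 kW

P_out = 80700 W
P_in = P_out/η = 80700/0.862 = 93619 W = 93.6 kW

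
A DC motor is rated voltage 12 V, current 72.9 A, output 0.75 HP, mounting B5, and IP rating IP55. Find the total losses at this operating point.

P_in = V·I = 12×72.9 = 875 W
P_out = 0.75×746 = 560 W
Losses = P_in − P_out = 875 − 560 = 315 W

315 W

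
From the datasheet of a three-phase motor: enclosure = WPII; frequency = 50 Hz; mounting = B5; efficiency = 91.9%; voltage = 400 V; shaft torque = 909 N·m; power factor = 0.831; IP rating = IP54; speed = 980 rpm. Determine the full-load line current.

ω = 2π×980/60 = 102.6 rad/s; P_out = τω = 909 × 102.6 = 93263 W
P_in = P_out / η = 93263 / 0.919 = 101483 W
I_L = P_in / (√3·V_L·cosφ) = 101483 / (1.732 × 400 × 0.831) = 176 A

176 A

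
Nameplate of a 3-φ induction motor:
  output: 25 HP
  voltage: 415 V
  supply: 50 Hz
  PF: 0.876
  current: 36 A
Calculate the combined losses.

4.02 kW

P_in = √3·V·I·cosφ = 1.732×415×36×0.876 = 22667 W
P_out = 25×746 = 18650 W
Losses = P_in − P_out = 22667 − 18650 = 4017 W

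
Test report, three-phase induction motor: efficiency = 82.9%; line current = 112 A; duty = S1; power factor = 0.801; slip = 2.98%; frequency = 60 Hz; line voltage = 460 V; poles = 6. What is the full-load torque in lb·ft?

358 lb·ft

P_in = √3·V·I·cosφ = 1.732 × 460 × 112 × 0.801 = 71475 W
P_out = η·P_in = 0.829 × 71475 = 59253 W
n_s = 120×60/6 = 1200 rpm; n = 1200×(1−0.0298) = 1164 rpm
ω = 2π×1164/60 = 121.9 rad/s
τ = P_out/ω = 59253/121.9 = 486.1 N·m
In lb·ft: 486.1/1.356 = 358 lb·ft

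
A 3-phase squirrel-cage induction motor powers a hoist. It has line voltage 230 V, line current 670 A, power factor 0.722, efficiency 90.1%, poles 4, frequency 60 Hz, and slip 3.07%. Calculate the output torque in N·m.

P_in = √3·V·I·cosφ = 1.732 × 230 × 670 × 0.722 = 192703 W
P_out = η·P_in = 0.901 × 192703 = 173625 W
n_s = 120×60/4 = 1800 rpm; n = 1800×(1−0.0307) = 1745 rpm
ω = 2π×1745/60 = 182.7 rad/s
τ = P_out/ω = 173625/182.7 = 950 N·m

950 N·m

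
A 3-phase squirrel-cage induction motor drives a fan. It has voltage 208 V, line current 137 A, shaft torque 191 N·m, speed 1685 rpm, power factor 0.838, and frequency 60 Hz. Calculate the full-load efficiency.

ω = 2π × 1685/60 = 176.5 rad/s; P_out = τω = 191 × 176.5 = 33712 W
P_in = √3·V_L·I_L·cosφ = 1.732 × 208 × 137 × 0.838 = 41360 W
η = P_out / P_in = 33712 / 41360 = 0.815 = 81.5%

81.5 %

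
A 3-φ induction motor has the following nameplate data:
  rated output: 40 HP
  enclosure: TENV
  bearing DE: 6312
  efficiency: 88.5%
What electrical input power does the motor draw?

33.7 kW

P_out = 40 × 746 = 29840 W
P_in = P_out/η = 29840/0.885 = 33718 W = 33.7 kW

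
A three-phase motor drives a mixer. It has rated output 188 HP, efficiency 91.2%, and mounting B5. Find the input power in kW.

154 kW

P_out = 188 × 746 = 140248 W
P_in = P_out/η = 140248/0.912 = 153781 W = 154 kW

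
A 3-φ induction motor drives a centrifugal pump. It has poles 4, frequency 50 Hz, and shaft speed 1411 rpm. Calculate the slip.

n_s = 120f/p = 120×50/4 = 1500 rpm
s = (n_s − n)/n_s = (1500 − 1411)/1500 = 0.0593

5.9 %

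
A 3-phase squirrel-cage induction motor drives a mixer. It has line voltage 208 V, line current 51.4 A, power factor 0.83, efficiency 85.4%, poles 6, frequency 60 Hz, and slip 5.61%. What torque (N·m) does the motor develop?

P_in = √3·V·I·cosφ = 1.732 × 208 × 51.4 × 0.83 = 15369 W
P_out = η·P_in = 0.854 × 15369 = 13125 W
n_s = 120×60/6 = 1200 rpm; n = 1200×(1−0.0561) = 1133 rpm
ω = 2π×1133/60 = 118.6 rad/s
τ = P_out/ω = 13125/118.6 = 111 N·m

111 N·m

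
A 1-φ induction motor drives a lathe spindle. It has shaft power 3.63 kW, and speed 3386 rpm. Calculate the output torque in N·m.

10.2 N·m

ω = 2π × 3386/60 = 354.6 rad/s
τ = P/ω = 3630/354.6 = 10.2 N·m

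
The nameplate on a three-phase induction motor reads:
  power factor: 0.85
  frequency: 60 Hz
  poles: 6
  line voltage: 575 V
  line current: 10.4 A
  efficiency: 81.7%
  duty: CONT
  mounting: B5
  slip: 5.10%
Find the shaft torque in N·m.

60.3 N·m

P_in = √3·V·I·cosφ = 1.732 × 575 × 10.4 × 0.85 = 8804 W
P_out = η·P_in = 0.817 × 8804 = 7193 W
n_s = 120×60/6 = 1200 rpm; n = 1200×(1−0.051) = 1139 rpm
ω = 2π×1139/60 = 119.3 rad/s
τ = P_out/ω = 7193/119.3 = 60.3 N·m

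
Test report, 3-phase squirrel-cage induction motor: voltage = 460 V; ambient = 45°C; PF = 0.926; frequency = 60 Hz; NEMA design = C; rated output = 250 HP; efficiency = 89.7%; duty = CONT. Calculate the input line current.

P_out = 250 × 746 = 186500 W
P_in = P_out / η = 186500 / 0.897 = 207915 W
I_L = P_in / (√3·V_L·cosφ) = 207915 / (1.732 × 460 × 0.926) = 282 A

282 A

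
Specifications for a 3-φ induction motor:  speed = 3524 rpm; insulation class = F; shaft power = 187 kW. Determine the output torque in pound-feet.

ω = 2π × 3524/60 = 369 rad/s
τ = P/ω = 187000/369 = 506.8 N·m
In lb·ft: 506.8/1.356 = 374 lb·ft

374 lb·ft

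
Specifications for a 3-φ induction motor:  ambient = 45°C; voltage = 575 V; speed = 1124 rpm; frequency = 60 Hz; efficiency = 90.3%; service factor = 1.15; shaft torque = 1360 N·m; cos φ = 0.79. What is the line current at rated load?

ω = 2π×1124/60 = 117.7 rad/s; P_out = τω = 1360 × 117.7 = 160072 W
P_in = P_out / η = 160072 / 0.903 = 177267 W
I_L = P_in / (√3·V_L·cosφ) = 177267 / (1.732 × 575 × 0.79) = 225 A

225 A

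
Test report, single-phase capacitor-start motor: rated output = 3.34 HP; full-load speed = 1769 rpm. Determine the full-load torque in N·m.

P_out = 3.34 × 746 = 2492 W
ω = 2π × 1769/60 = 185.2 rad/s
τ = P_out/ω = 2492/185.2 = 13.5 N·m

13.5 N·m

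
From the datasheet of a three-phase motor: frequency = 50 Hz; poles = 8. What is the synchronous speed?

n_s = 120f/p = 120×50/8 = 750 rpm

750 rpm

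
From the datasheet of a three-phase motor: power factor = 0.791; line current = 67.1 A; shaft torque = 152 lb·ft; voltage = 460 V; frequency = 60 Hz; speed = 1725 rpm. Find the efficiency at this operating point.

τ = 152 lb·ft × 1.356 = 206.1 N·m
ω = 2π × 1725/60 = 180.6 rad/s; P_out = τω = 206.1 × 180.6 = 37222 W
P_in = √3·V_L·I_L·cosφ = 1.732 × 460 × 67.1 × 0.791 = 42287 W
η = P_out / P_in = 37222 / 42287 = 0.880 = 88.0%

88.0 %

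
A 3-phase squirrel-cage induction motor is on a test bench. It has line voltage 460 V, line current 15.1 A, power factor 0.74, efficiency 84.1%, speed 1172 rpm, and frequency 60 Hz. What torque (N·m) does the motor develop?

61 N·m

P_in = √3·V·I·cosφ = 1.732 × 460 × 15.1 × 0.74 = 8903 W
P_out = η·P_in = 0.841 × 8903 = 7487 W
n = 1172 rpm
ω = 2π×1172/60 = 122.7 rad/s
τ = P_out/ω = 7487/122.7 = 61 N·m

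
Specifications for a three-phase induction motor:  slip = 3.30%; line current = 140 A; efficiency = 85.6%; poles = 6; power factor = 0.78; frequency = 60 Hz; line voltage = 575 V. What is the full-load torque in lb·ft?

565 lb·ft

P_in = √3·V·I·cosφ = 1.732 × 575 × 140 × 0.78 = 108752 W
P_out = η·P_in = 0.856 × 108752 = 93092 W
n_s = 120×60/6 = 1200 rpm; n = 1200×(1−0.033) = 1160 rpm
ω = 2π×1160/60 = 121.5 rad/s
τ = P_out/ω = 93092/121.5 = 766.2 N·m
In lb·ft: 766.2/1.356 = 565 lb·ft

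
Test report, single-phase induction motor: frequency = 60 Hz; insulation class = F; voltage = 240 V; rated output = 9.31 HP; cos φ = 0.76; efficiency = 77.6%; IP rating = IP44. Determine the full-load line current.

P_out = 9.31 × 746 = 6945 W
P_in = P_out / η = 6945 / 0.776 = 8950 W
I = P_in / (V·cosφ) = 8950 / (240 × 0.76) = 49.1 A

49.1 A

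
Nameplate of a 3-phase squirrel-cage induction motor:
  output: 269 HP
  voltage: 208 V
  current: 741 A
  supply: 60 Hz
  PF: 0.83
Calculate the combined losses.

20.9 kW

P_in = √3·V·I·cosφ = 1.732×208×741×0.83 = 221568 W
P_out = 269×746 = 200674 W
Losses = P_in − P_out = 221568 − 200674 = 20894 W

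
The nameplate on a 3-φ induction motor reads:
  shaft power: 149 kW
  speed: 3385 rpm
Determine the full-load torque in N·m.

ω = 2π × 3385/60 = 354.5 rad/s
τ = P/ω = 149000/354.5 = 420 N·m

420 N·m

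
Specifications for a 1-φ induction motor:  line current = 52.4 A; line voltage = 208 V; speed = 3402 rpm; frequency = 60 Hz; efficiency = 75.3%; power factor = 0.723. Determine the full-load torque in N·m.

16.7 N·m

P_in = V·I·cosφ = 208 × 52.4 × 0.723 = 7880 W
P_out = η·P_in = 0.753 × 7880 = 5934 W
n = 3402 rpm
ω = 2π×3402/60 = 356.3 rad/s
τ = P_out/ω = 5934/356.3 = 16.7 N·m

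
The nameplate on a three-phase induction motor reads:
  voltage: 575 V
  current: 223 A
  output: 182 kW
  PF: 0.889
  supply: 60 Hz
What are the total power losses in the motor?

15.4 kW

P_in = √3·V·I·cosφ = 1.732×575×223×0.889 = 197434 W
P_out = 182000 W
Losses = P_in − P_out = 197434 − 182000 = 15434 W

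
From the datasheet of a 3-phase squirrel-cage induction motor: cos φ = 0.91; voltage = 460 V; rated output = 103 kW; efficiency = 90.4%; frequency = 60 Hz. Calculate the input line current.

157 A

P_out = 103 kW = 103000 W
P_in = P_out / η = 103000 / 0.904 = 113938 W
I_L = P_in / (√3·V_L·cosφ) = 113938 / (1.732 × 460 × 0.91) = 157 A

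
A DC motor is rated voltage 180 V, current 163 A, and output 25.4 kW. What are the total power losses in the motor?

3940 W

P_in = V·I = 180×163 = 29340 W
P_out = 25400 W
Losses = P_in − P_out = 29340 − 25400 = 3940 W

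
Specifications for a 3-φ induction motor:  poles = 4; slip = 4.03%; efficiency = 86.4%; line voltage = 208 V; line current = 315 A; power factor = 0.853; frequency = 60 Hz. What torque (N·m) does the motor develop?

P_in = √3·V·I·cosφ = 1.732 × 208 × 315 × 0.853 = 96799 W
P_out = η·P_in = 0.864 × 96799 = 83634 W
n_s = 120×60/4 = 1800 rpm; n = 1800×(1−0.0403) = 1727 rpm
ω = 2π×1727/60 = 180.9 rad/s
τ = P_out/ω = 83634/180.9 = 462 N·m

462 N·m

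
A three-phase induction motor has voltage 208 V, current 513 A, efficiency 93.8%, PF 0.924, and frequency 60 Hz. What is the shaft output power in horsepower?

P_in = √3·V·I·cosφ = 1.732 × 208 × 513 × 0.924 = 170766 W
P_out = η·P_in = 0.938 × 170766 = 160179 W
= 160179/746 = 215 HP

215 HP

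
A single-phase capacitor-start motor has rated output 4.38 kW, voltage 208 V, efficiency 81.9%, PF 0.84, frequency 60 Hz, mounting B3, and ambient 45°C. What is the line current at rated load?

30.6 A

P_out = 4.38 kW = 4380 W
P_in = P_out / η = 4380 / 0.819 = 5348 W
I = P_in / (V·cosφ) = 5348 / (208 × 0.84) = 30.6 A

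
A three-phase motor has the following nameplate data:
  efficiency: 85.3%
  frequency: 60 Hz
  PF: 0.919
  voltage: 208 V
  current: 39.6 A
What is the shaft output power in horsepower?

P_in = √3·V·I·cosφ = 1.732 × 208 × 39.6 × 0.919 = 13111 W
P_out = η·P_in = 0.853 × 13111 = 11184 W
= 11184/746 = 15 HP

15 HP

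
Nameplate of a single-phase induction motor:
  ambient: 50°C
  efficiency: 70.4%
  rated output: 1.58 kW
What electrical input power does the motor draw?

2.24 kW

P_out = 1580 W
P_in = P_out/η = 1580/0.704 = 2244 W = 2.24 kW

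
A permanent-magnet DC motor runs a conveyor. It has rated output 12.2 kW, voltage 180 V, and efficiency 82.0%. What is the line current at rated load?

P_out = 12.2 kW = 12200 W
P_in = P_out / η = 12200 / 0.820 = 14878 W
I = P_in / V = 14878 / 180 = 82.7 A

82.7 A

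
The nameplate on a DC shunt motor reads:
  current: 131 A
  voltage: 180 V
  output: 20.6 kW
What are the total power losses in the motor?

P_in = V·I = 180×131 = 23580 W
P_out = 20600 W
Losses = P_in − P_out = 23580 − 20600 = 2980 W

2.98 kW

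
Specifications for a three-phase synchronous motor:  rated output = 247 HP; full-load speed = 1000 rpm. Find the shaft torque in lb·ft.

P_out = 247 × 746 = 184262 W
ω = 2π × 1000/60 = 104.7 rad/s
τ = P_out/ω = 184262/104.7 = 1760 N·m
In lb·ft: 1760/1.356 = 1300 lb·ft

1300 lb·ft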